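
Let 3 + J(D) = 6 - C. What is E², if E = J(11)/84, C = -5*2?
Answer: 169/7056 ≈ 0.023951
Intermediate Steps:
C = -10
J(D) = 13 (J(D) = -3 + (6 - 1*(-10)) = -3 + (6 + 10) = -3 + 16 = 13)
E = 13/84 ≈ 0.15476
E² = (13/84)² = 169/7056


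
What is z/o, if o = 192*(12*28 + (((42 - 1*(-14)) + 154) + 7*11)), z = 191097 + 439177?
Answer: 315137/59808 ≈ 5.2691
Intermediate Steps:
z = 630274
o = 119616 (o = 192*(336 + (((42 + 14) + 154) + 77)) = 192*(336 + ((56 + 154) + 77)) = 192*(336 + (210 + 77)) = 192*(336 + 287) = 192*623 = 119616)
z/o = 630274/119616 = 630274*(1/119616) = 315137/59808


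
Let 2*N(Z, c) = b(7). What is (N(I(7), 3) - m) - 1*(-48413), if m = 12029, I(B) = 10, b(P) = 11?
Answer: 72779/2 ≈ 36390.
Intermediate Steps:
N(Z, c) = 11/2 (N(Z, c) = (½)*11 = 11/2)
(N(I(7), 3) - m) - 1*(-48413) = (11/2 - 1*12029) - 1*(-48413) = (11/2 - 12029) + 48413 = -24047/2 + 48413 = 72779/2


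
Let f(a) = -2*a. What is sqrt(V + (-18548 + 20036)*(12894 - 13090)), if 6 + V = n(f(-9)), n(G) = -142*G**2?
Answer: 39*I*sqrt(222) ≈ 581.09*I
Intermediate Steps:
V = -46014 (V = -6 - 142*(-2*(-9))**2 = -6 - 142*18**2 = -6 - 142*324 = -6 - 46008 = -46014)
sqrt(V + (-18548 + 20036)*(12894 - 13090)) = sqrt(-46014 + (-18548 + 20036)*(12894 - 13090)) = sqrt(-46014 + 1488*(-196)) = sqrt(-46014 - 291648) = sqrt(-337662) = 39*I*sqrt(222)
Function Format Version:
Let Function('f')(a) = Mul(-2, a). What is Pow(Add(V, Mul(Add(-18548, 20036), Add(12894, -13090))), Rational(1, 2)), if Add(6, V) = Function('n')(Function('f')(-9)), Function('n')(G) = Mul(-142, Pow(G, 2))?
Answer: Mul(39, I, Pow(222, Rational(1, 2))) ≈ Mul(581.09, I)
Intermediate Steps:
V = -46014 (V = Add(-6, Mul(-142, Pow(Mul(-2, -9), 2))) = Add(-6, Mul(-142, Pow(18, 2))) = Add(-6, Mul(-142, 324)) = Add(-6, -46008) = -46014)
Pow(Add(V, Mul(Add(-18548, 20036), Add(12894, -13090))), Rational(1, 2)) = Pow(Add(-46014, Mul(Add(-18548, 20036), Add(12894, -13090))), Rational(1, 2)) = Pow(Add(-46014, Mul(1488, -196)), Rational(1, 2)) = Pow(Add(-46014, -291648), Rational(1, 2)) = Pow(-337662, Rational(1, 2)) = Mul(39, I, Pow(222, Rational(1, 2)))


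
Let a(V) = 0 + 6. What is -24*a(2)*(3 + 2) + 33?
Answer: -687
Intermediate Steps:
a(V) = 6
-24*a(2)*(3 + 2) + 33 = -144*(3 + 2) + 33 = -144*5 + 33 = -24*30 + 33 = -720 + 33 = -687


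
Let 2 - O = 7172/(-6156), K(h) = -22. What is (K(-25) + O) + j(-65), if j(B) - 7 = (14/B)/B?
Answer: -76932604/6502275 ≈ -11.832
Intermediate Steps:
j(B) = 7 + 14/B**2 (j(B) = 7 + (14/B)/B = 7 + 14/B**2)
O = 4871/1539 (O = 2 - 7172/(-6156) = 2 - 7172*(-1)/6156 = 2 - 1*(-1793/1539) = 2 + 1793/1539 = 4871/1539 ≈ 3.1650)
(K(-25) + O) + j(-65) = (-22 + 4871/1539) + (7 + 14/(-65)**2) = -28987/1539 + (7 + 14*(1/4225)) = -28987/1539 + (7 + 14/4225) = -28987/1539 + 29589/4225 = -76932604/6502275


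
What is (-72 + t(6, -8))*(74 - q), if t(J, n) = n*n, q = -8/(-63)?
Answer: -37232/63 ≈ -590.98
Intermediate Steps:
q = 8/63 (q = -8*(-1/63) = 8/63 ≈ 0.12698)
t(J, n) = n²
(-72 + t(6, -8))*(74 - q) = (-72 + (-8)²)*(74 - 1*8/63) = (-72 + 64)*(74 - 8/63) = -8*4654/63 = -37232/63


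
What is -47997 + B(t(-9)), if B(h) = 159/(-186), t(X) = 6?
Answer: -2975867/62 ≈ -47998.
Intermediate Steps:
B(h) = -53/62 (B(h) = 159*(-1/186) = -53/62)
-47997 + B(t(-9)) = -47997 - 53/62 = -2975867/62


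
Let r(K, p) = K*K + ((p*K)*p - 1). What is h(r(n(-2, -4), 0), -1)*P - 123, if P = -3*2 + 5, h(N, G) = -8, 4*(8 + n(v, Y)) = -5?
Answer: -115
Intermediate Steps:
n(v, Y) = -37/4 (n(v, Y) = -8 + (¼)*(-5) = -8 - 5/4 = -37/4)
r(K, p) = -1 + K² + K*p² (r(K, p) = K² + ((K*p)*p - 1) = K² + (K*p² - 1) = K² + (-1 + K*p²) = -1 + K² + K*p²)
P = -1 (P = -6 + 5 = -1)
h(r(n(-2, -4), 0), -1)*P - 123 = -8*(-1) - 123 = 8 - 123 = -115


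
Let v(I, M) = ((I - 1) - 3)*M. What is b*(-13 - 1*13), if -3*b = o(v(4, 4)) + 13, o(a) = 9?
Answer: 572/3 ≈ 190.67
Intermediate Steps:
v(I, M) = M*(-4 + I) (v(I, M) = ((-1 + I) - 3)*M = (-4 + I)*M = M*(-4 + I))
b = -22/3 (b = -(9 + 13)/3 = -⅓*22 = -22/3 ≈ -7.3333)
b*(-13 - 1*13) = -22*(-13 - 1*13)/3 = -22*(-13 - 13)/3 = -22/3*(-26) = 572/3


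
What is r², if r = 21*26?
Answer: 298116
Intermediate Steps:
r = 546
r² = 546² = 298116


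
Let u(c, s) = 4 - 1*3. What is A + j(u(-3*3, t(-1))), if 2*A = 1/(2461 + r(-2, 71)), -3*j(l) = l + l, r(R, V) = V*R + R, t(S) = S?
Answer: -9265/13902 ≈ -0.66645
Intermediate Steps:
r(R, V) = R + R*V (r(R, V) = R*V + R = R + R*V)
u(c, s) = 1 (u(c, s) = 4 - 3 = 1)
j(l) = -2*l/3 (j(l) = -(l + l)/3 = -2*l/3)
A = 1/4634 (A = 1/(2*(2461 - 2*(1 + 71))) = 1/(2*(2461 - 2*72)) = 1/(2*(2461 - 144)) = (1/2)/2317 = (1/2)*(1/2317) = 1/4634 ≈ 0.00021580)
A + j(u(-3*3, t(-1))) = 1/4634 - 2/3*1 = 1/4634 - 2/3 = -9265/13902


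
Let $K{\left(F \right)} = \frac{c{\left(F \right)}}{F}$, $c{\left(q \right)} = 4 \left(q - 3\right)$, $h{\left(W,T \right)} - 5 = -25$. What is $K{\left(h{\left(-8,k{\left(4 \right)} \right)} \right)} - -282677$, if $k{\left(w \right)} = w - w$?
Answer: $\frac{1413408}{5} \approx 2.8268 \cdot 10^{5}$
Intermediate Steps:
$k{\left(w \right)} = 0$
$h{\left(W,T \right)} = -20$ ($h{\left(W,T \right)} = 5 - 25 = -20$)
$c{\left(q \right)} = -12 + 4 q$ ($c{\left(q \right)} = 4 \left(-3 + q\right) = -12 + 4 q$)
$K{\left(F \right)} = \frac{-12 + 4 F}{F}$
$K{\left(h{\left(-8,k{\left(4 \right)} \right)} \right)} - -282677 = \left(4 - \frac{12}{-20}\right) - -282677 = \left(4 - - \frac{3}{5}\right) + 282677 = \left(4 + \frac{3}{5}\right) + 282677 = \frac{23}{5} + 282677 = \frac{1413408}{5}$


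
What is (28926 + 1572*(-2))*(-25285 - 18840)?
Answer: -1137630750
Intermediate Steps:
(28926 + 1572*(-2))*(-25285 - 18840) = (28926 - 3144)*(-44125) = 25782*(-44125) = -1137630750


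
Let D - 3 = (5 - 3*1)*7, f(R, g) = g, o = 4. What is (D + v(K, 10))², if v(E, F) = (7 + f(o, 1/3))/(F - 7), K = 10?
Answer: 30625/81 ≈ 378.09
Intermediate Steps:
v(E, F) = 22/(3*(-7 + F)) (v(E, F) = (7 + 1/3)/(F - 7) = (7 + ⅓)/(-7 + F) = 22/(3*(-7 + F)))
D = 17 (D = 3 + (5 - 3*1)*7 = 3 + (5 - 3)*7 = 3 + 2*7 = 3 + 14 = 17)
(D + v(K, 10))² = (17 + 22/(3*(-7 + 10)))² = (17 + (22/3)/3)² = (17 + (22/3)*(⅓))² = (17 + 22/9)² = (175/9)² = 30625/81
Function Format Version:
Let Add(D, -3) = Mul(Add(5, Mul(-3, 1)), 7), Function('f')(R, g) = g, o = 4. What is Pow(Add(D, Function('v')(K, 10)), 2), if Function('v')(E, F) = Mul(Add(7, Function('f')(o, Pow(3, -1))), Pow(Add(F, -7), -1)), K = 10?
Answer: Rational(30625, 81) ≈ 378.09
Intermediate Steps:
Function('v')(E, F) = Mul(Rational(22, 3), Pow(Add(-7, F), -1)) (Function('v')(E, F) = Mul(Add(7, Pow(3, -1)), Pow(Add(F, -7), -1)) = Mul(Add(7, Rational(1, 3)), Pow(Add(-7, F), -1)) = Mul(Rational(22, 3), Pow(Add(-7, F), -1)))
D = 17 (D = Add(3, Mul(Add(5, Mul(-3, 1)), 7)) = Add(3, Mul(Add(5, -3), 7)) = Add(3, Mul(2, 7)) = Add(3, 14) = 17)
Pow(Add(D, Function('v')(K, 10)), 2) = Pow(Add(17, Mul(Rational(22, 3), Pow(Add(-7, 10), -1))), 2) = Pow(Add(17, Mul(Rational(22, 3), Pow(3, -1))), 2) = Pow(Add(17, Mul(Rational(22, 3), Rational(1, 3))), 2) = Pow(Add(17, Rational(22, 9)), 2) = Pow(Rational(175, 9), 2) = Rational(30625, 81)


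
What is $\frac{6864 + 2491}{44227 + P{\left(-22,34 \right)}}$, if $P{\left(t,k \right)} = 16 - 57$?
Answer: $\frac{9355}{44186} \approx 0.21172$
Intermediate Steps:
$P{\left(t,k \right)} = -41$
$\frac{6864 + 2491}{44227 + P{\left(-22,34 \right)}} = \frac{6864 + 2491}{44227 - 41} = \frac{9355}{44186}$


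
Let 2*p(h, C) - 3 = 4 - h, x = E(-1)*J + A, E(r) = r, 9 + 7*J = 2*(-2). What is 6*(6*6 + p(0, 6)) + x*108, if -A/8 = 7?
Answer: -39273/7 ≈ -5610.4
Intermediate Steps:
J = -13/7 (J = -9/7 + (2*(-2))/7 = -9/7 + (⅐)*(-4) = -9/7 - 4/7 = -13/7 ≈ -1.8571)
A = -56 (A = -8*7 = -56)
x = -379/7 (x = -1*(-13/7) - 56 = 13/7 - 56 = -379/7 ≈ -54.143)
p(h, C) = 7/2 - h/2 (p(h, C) = 3/2 + (4 - h)/2 = 3/2 + (2 - h/2) = 7/2 - h/2)
6*(6*6 + p(0, 6)) + x*108 = 6*(6*6 + (7/2 - ½*0)) - 379/7*108 = 6*(36 + (7/2 + 0)) - 40932/7 = 6*(36 + 7/2) - 40932/7 = 6*(79/2) - 40932/7 = 237 - 40932/7 = -39273/7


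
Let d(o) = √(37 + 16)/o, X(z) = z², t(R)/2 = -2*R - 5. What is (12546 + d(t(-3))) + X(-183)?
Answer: 46035 + √53/2 ≈ 46039.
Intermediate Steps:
t(R) = -10 - 4*R (t(R) = 2*(-2*R - 5) = 2*(-5 - 2*R) = -10 - 4*R)
d(o) = √53/o
(12546 + d(t(-3))) + X(-183) = (12546 + √53/(-10 - 4*(-3))) + (-183)² = (12546 + √53/(-10 + 12)) + 33489 = (12546 + √53/2) + 33489 = 46035 + √53/2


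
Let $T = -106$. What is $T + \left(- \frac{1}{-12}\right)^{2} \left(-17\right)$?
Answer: $- \frac{15281}{144} \approx -106.12$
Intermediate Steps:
$T + \left(- \frac{1}{-12}\right)^{2} \left(-17\right) = -106 + \left(- \frac{1}{-12}\right)^{2} \left(-17\right) = -106 + \left(\left(-1\right) \left(- \frac{1}{12}\right)\right)^{2} \left(-17\right) = -106 + \left(\frac{1}{12}\right)^{2} \left(-17\right) = -106 + \frac{1}{144} \left(-17\right) = -106 - \frac{17}{144} = - \frac{15281}{144}$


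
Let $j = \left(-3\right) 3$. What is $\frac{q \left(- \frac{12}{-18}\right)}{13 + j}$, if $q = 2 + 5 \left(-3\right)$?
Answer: $- \frac{13}{6} \approx -2.1667$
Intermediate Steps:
$j = -9$
$q = -13$ ($q = 2 - 15 = -13$)
$\frac{q \left(- \frac{12}{-18}\right)}{13 + j} = \frac{\left(-13\right) \left(- \frac{12}{-18}\right)}{13 - 9} = \frac{\left(-13\right) \left(\left(-12\right) \left(- \frac{1}{18}\right)\right)}{4} = \left(-13\right) \frac{2}{3} \cdot \frac{1}{4} = \left(- \frac{26}{3}\right) \frac{1}{4} = - \frac{13}{6}$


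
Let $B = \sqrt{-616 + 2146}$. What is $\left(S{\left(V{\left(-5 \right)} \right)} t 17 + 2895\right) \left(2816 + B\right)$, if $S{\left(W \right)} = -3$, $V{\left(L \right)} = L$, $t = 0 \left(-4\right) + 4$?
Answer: $7577856 + 8073 \sqrt{170} \approx 7.6831 \cdot 10^{6}$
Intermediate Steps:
$t = 4$ ($t = 0 + 4 = 4$)
$B = 3 \sqrt{170}$ ($B = \sqrt{1530} = 3 \sqrt{170} \approx 39.115$)
$\left(S{\left(V{\left(-5 \right)} \right)} t 17 + 2895\right) \left(2816 + B\right) = \left(\left(-3\right) 4 \cdot 17 + 2895\right) \left(2816 + 3 \sqrt{170}\right) = \left(\left(-12\right) 17 + 2895\right) \left(2816 + 3 \sqrt{170}\right) = \left(-204 + 2895\right) \left(2816 + 3 \sqrt{170}\right) = 2691 \left(2816 + 3 \sqrt{170}\right) = 7577856 + 8073 \sqrt{170}$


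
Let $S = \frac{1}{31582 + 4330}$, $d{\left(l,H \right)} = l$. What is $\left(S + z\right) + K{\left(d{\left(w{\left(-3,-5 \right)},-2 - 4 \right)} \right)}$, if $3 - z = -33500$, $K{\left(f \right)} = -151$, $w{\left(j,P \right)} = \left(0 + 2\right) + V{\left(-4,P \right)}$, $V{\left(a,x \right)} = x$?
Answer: $\frac{1197737025}{35912} \approx 33352.0$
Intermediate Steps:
$w{\left(j,P \right)} = 2 + P$ ($w{\left(j,P \right)} = \left(0 + 2\right) + P = 2 + P$)
$z = 33503$ ($z = 3 - -33500 = 3 + 33500 = 33503$)
$S = \frac{1}{35912} \approx 2.7846 \cdot 10^{-5}$
$\left(S + z\right) + K{\left(d{\left(w{\left(-3,-5 \right)},-2 - 4 \right)} \right)} = \left(\frac{1}{35912} + 33503\right) - 151 = \frac{1203159737}{35912} - 151 = \frac{1197737025}{35912}$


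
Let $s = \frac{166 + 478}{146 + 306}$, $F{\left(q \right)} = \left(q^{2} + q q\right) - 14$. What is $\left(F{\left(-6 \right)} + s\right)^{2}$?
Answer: $\frac{45091225}{12769} \approx 3531.3$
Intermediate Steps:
$F{\left(q \right)} = -14 + 2 q^{2}$ ($F{\left(q \right)} = \left(q^{2} + q^{2}\right) - 14 = 2 q^{2} - 14 = -14 + 2 q^{2}$)
$s = \frac{161}{113}$ ($s = \frac{644}{452} = 644 \cdot \frac{1}{452} = \frac{161}{113} \approx 1.4248$)
$\left(F{\left(-6 \right)} + s\right)^{2} = \left(\left(-14 + 2 \left(-6\right)^{2}\right) + \frac{161}{113}\right)^{2} = \left(\left(-14 + 2 \cdot 36\right) + \frac{161}{113}\right)^{2} = \left(\left(-14 + 72\right) + \frac{161}{113}\right)^{2} = \left(58 + \frac{161}{113}\right)^{2} = \left(\frac{6715}{113}\right)^{2} = \frac{45091225}{12769}$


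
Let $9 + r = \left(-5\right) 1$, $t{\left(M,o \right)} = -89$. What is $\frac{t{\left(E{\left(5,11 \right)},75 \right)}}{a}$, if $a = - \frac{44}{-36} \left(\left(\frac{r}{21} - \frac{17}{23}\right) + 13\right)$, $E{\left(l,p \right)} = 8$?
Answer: $- \frac{55269}{8800} \approx -6.2806$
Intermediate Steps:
$r = -14$ ($r = -9 - 5 = -14$)
$a = \frac{8800}{621}$ ($a = - \frac{44}{-36} \left(\left(- \frac{14}{21} - \frac{17}{23}\right) + 13\right) = \left(-44\right) \left(- \frac{1}{36}\right) \left(\left(\left(-14\right) \frac{1}{21} - \frac{17}{23}\right) + 13\right) = \frac{11 \left(\left(- \frac{2}{3} - \frac{17}{23}\right) + 13\right)}{9} = \frac{11 \left(- \frac{97}{69} + 13\right)}{9} = \frac{11}{9} \cdot \frac{800}{69} = \frac{8800}{621} \approx 14.171$)
$\frac{t{\left(E{\left(5,11 \right)},75 \right)}}{a} = - \frac{89}{\frac{8800}{621}} = \left(-89\right) \frac{621}{8800} = - \frac{55269}{8800}$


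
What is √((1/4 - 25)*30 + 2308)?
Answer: √6262/2 ≈ 39.566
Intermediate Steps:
√((1/4 - 25)*30 + 2308) = √((¼ - 25)*30 + 2308) = √(-99/4*30 + 2308) = √(-1485/2 + 2308) = √(3131/2) = √6262/2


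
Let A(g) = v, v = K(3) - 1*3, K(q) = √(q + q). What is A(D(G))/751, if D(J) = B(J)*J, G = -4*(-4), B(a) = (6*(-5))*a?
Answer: -3/751 + √6/751 ≈ -0.00073304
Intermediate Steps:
B(a) = -30*a
K(q) = √2*√q (K(q) = √(2*q) = √2*√q)
G = 16
v = -3 + √6 (v = √2*√3 - 1*3 = √6 - 3 = -3 + √6 ≈ -0.55051)
D(J) = -30*J² (D(J) = (-30*J)*J = -30*J²)
A(g) = -3 + √6
A(D(G))/751 = (-3 + √6)/751 = (-3 + √6)*(1/751) = -3/751 + √6/751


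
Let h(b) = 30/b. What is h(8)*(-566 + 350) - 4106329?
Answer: -4107139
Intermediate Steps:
h(8)*(-566 + 350) - 4106329 = (30/8)*(-566 + 350) - 4106329 = (30*(⅛))*(-216) - 4106329 = (15/4)*(-216) - 4106329 = -810 - 4106329 = -4107139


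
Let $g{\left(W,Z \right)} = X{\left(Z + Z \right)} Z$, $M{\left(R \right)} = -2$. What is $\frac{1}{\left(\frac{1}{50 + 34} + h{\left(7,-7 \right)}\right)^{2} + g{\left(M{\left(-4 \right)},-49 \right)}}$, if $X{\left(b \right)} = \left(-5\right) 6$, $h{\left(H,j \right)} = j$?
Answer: $\frac{7056}{10716889} \approx 0.0006584$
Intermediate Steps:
$X{\left(b \right)} = -30$
$g{\left(W,Z \right)} = - 30 Z$
$\frac{1}{\left(\frac{1}{50 + 34} + h{\left(7,-7 \right)}\right)^{2} + g{\left(M{\left(-4 \right)},-49 \right)}} = \frac{1}{\left(\frac{1}{50 + 34} - 7\right)^{2} - -1470} = \frac{1}{\left(\frac{1}{84} - 7\right)^{2} + 1470} = \frac{1}{\left(- \frac{587}{84}\right)^{2} + 1470} = \frac{1}{\frac{344569}{7056} + 1470} = \frac{1}{\frac{10716889}{7056}} = \frac{7056}{10716889}$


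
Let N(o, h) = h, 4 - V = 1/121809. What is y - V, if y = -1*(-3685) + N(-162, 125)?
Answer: 463605055/121809 ≈ 3806.0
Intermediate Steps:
V = 487235/121809 (V = 4 - 1/121809 = 487235/121809 ≈ 4.0000)
y = 3810 (y = -1*(-3685) + 125 = 3685 + 125 = 3810)
y - V = 3810 - 1*487235/121809 = 3810 - 487235/121809 = 463605055/121809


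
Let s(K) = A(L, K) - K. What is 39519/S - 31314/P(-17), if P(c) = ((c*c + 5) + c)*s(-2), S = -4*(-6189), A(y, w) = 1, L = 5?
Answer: -82485455/2285804 ≈ -36.086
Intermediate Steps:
S = 24756
s(K) = 1 - K
P(c) = 15 + 3*c + 3*c² (P(c) = ((c*c + 5) + c)*(1 - 1*(-2)) = ((c² + 5) + c)*(1 + 2) = ((5 + c²) + c)*3 = (5 + c + c²)*3 = 15 + 3*c + 3*c²)
39519/S - 31314/P(-17) = 39519/24756 - 31314/(15 + 3*(-17) + 3*(-17)²) = 39519*(1/24756) - 31314/(15 - 51 + 3*289) = 13173/8252 - 31314/(15 - 51 + 867) = 13173/8252 - 31314/831 = 13173/8252 - 31314*1/831 = 13173/8252 - 10438/277 = -82485455/2285804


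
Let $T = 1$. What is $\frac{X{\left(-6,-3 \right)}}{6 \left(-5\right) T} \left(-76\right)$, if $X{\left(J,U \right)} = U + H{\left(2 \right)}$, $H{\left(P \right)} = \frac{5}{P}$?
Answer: $- \frac{19}{15} \approx -1.2667$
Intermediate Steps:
$X{\left(J,U \right)} = \frac{5}{2} + U$ ($X{\left(J,U \right)} = U + \frac{5}{2} = \frac{5}{2} + U$)
$\frac{X{\left(-6,-3 \right)}}{6 \left(-5\right) T} \left(-76\right) = \frac{\frac{5}{2} - 3}{6 \left(-5\right) 1} \left(-76\right) = - \frac{1}{2 \left(\left(-30\right) 1\right)} \left(-76\right) = - \frac{1}{2 \left(-30\right)} \left(-76\right) = \left(- \frac{1}{2}\right) \left(- \frac{1}{30}\right) \left(-76\right) = \frac{1}{60} \left(-76\right) = - \frac{19}{15}$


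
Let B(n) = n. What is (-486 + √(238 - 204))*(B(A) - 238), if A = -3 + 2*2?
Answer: 115182 - 237*√34 ≈ 1.1380e+5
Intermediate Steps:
A = 1 (A = -3 + 4 = 1)
(-486 + √(238 - 204))*(B(A) - 238) = (-486 + √(238 - 204))*(1 - 238) = (-486 + √34)*(-237) = 115182 - 237*√34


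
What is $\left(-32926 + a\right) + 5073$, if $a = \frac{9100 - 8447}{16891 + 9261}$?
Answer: $- \frac{728411003}{26152} \approx -27853.0$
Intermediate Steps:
$a = \frac{653}{26152} \approx 0.024969$
$\left(-32926 + a\right) + 5073 = \left(-32926 + \frac{653}{26152}\right) + 5073 = - \frac{861080099}{26152} + 5073 = - \frac{728411003}{26152}$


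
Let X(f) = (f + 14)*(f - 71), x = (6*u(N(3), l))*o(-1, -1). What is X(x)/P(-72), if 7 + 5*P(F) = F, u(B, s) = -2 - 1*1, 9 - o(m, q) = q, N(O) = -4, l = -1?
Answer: -208330/79 ≈ -2637.1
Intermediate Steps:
o(m, q) = 9 - q
u(B, s) = -3 (u(B, s) = -2 - 1 = -3)
x = -180 (x = (6*(-3))*(9 - 1*(-1)) = -18*(9 + 1) = -18*10 = -180)
P(F) = -7/5 + F/5
X(f) = (-71 + f)*(14 + f) (X(f) = (14 + f)*(-71 + f) = (-71 + f)*(14 + f))
X(x)/P(-72) = (-994 + (-180)² - 57*(-180))/(-7/5 + (⅕)*(-72)) = (-994 + 32400 + 10260)/(-7/5 - 72/5) = 41666/(-79/5) = 41666*(-5/79) = -208330/79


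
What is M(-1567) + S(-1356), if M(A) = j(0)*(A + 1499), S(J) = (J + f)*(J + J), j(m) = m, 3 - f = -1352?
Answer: 2712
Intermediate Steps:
f = 1355 (f = 3 - 1*(-1352) = 3 + 1352 = 1355)
S(J) = 2*J*(1355 + J) (S(J) = (J + 1355)*(J + J) = (1355 + J)*(2*J) = 2*J*(1355 + J))
M(A) = 0 (M(A) = 0*(A + 1499) = 0*(1499 + A) = 0)
M(-1567) + S(-1356) = 0 + 2*(-1356)*(1355 - 1356) = 0 + 2*(-1356)*(-1) = 0 + 2712 = 2712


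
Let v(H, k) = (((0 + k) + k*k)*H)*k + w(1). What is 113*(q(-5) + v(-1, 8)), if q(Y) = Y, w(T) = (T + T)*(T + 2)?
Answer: -64975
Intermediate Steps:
w(T) = 2*T*(2 + T) (w(T) = (2*T)*(2 + T) = 2*T*(2 + T))
v(H, k) = 6 + H*k*(k + k**2) (v(H, k) = (((0 + k) + k*k)*H)*k + 2*1*(2 + 1) = ((k + k**2)*H)*k + 2*1*3 = (H*(k + k**2))*k + 6 = H*k*(k + k**2) + 6 = 6 + H*k*(k + k**2))
113*(q(-5) + v(-1, 8)) = 113*(-5 + (6 - 1*8**2 - 1*8**3)) = 113*(-5 + (6 - 1*64 - 1*512)) = 113*(-5 + (6 - 64 - 512)) = 113*(-5 - 570) = 113*(-575) = -64975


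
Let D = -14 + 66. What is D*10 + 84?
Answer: 604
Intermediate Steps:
D = 52
D*10 + 84 = 52*10 + 84 = 520 + 84 = 604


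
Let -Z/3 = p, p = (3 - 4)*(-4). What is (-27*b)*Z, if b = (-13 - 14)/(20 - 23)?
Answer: 2916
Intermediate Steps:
b = 9 (b = -27/(-3) = -27*(-⅓) = 9)
p = 4 (p = -1*(-4) = 4)
Z = -12 (Z = -3*4 = -12)
(-27*b)*Z = -27*9*(-12) = -243*(-12) = 2916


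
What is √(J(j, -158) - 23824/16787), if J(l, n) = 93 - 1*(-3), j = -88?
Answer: 4*√1665824371/16787 ≈ 9.7253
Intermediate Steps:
J(l, n) = 96 (J(l, n) = 93 + 3 = 96)
√(J(j, -158) - 23824/16787) = √(96 - 23824/16787) = √(1587728/16787) = 4*√1665824371/16787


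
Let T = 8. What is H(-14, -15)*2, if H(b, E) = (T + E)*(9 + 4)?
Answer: -182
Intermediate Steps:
H(b, E) = 104 + 13*E (H(b, E) = (8 + E)*(9 + 4) = (8 + E)*13 = 104 + 13*E)
H(-14, -15)*2 = (104 + 13*(-15))*2 = (104 - 195)*2 = -91*2 = -182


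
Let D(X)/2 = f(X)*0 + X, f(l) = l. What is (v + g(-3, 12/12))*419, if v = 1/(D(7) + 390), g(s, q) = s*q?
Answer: -507409/404 ≈ -1256.0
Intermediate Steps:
g(s, q) = q*s
D(X) = 2*X (D(X) = 2*(X*0 + X) = 2*(0 + X) = 2*X)
v = 1/404 (v = 1/(2*7 + 390) = 1/(14 + 390) = 1/404 ≈ 0.0024752)
(v + g(-3, 12/12))*419 = (1/404 + (12/12)*(-3))*419 = (1/404 + (12*(1/12))*(-3))*419 = (1/404 + 1*(-3))*419 = (1/404 - 3)*419 = -1211/404*419 = -507409/404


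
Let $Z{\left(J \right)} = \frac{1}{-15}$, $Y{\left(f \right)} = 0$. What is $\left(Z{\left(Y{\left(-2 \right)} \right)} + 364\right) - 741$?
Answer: $- \frac{5656}{15} \approx -377.07$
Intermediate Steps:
$Z{\left(J \right)} = - \frac{1}{15}$
$\left(Z{\left(Y{\left(-2 \right)} \right)} + 364\right) - 741 = \left(- \frac{1}{15} + 364\right) - 741 = \frac{5459}{15} - 741 = - \frac{5656}{15}$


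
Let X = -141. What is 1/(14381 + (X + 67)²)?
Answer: 1/19857 ≈ 5.0360e-5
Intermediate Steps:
1/(14381 + (X + 67)²) = 1/(14381 + (-141 + 67)²) = 1/(14381 + (-74)²) = 1/(14381 + 5476) = 1/19857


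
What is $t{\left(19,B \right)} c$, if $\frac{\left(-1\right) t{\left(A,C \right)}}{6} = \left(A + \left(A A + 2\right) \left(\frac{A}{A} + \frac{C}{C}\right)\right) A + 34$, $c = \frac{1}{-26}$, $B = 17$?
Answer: $\frac{42567}{13} \approx 3274.4$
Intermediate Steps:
$c = - \frac{1}{26} \approx -0.038462$
$t{\left(A,C \right)} = -204 - 6 A \left(4 + A + 2 A^{2}\right)$ ($t{\left(A,C \right)} = - 6 \left(\left(A + \left(A A + 2\right) \left(\frac{A}{A} + \frac{C}{C}\right)\right) A + 34\right) = - 6 \left(\left(A + \left(A^{2} + 2\right) \left(1 + 1\right)\right) A + 34\right) = - 6 \left(\left(A + \left(2 + A^{2}\right) 2\right) A + 34\right) = - 6 \left(\left(A + \left(4 + 2 A^{2}\right)\right) A + 34\right) = - 6 \left(\left(4 + A + 2 A^{2}\right) A + 34\right) = - 6 \left(A \left(4 + A + 2 A^{2}\right) + 34\right) = - 6 \left(34 + A \left(4 + A + 2 A^{2}\right)\right) = -204 - 6 A \left(4 + A + 2 A^{2}\right)$)
$t{\left(19,B \right)} c = \left(-204 - 456 - 12 \cdot 19^{3} - 6 \cdot 19^{2}\right) \left(- \frac{1}{26}\right) = \left(-204 - 456 - 82308 - 2166\right) \left(- \frac{1}{26}\right) = \left(-85134\right) \left(- \frac{1}{26}\right) = \frac{42567}{13}$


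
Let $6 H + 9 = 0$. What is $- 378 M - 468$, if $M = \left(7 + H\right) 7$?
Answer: $-15021$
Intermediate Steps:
$H = - \frac{3}{2}$ ($H = - \frac{3}{2} + \frac{1}{6} \cdot 0 = - \frac{3}{2} + 0 = - \frac{3}{2} \approx -1.5$)
$M = \frac{77}{2}$ ($M = \left(7 - \frac{3}{2}\right) 7 = \frac{11}{2} \cdot 7 = \frac{77}{2} \approx 38.5$)
$- 378 M - 468 = \left(-378\right) \frac{77}{2} - 468 = -14553 - 468 = -15021$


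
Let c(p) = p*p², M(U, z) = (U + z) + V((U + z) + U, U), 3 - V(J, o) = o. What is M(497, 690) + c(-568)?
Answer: -183249739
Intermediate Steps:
V(J, o) = 3 - o
M(U, z) = 3 + z (M(U, z) = (U + z) + (3 - U) = 3 + z)
c(p) = p³
M(497, 690) + c(-568) = (3 + 690) + (-568)³ = 693 - 183250432 = -183249739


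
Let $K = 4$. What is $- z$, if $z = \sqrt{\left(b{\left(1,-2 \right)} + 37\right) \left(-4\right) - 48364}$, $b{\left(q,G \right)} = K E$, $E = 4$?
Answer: $- 8 i \sqrt{759} \approx - 220.4 i$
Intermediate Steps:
$b{\left(q,G \right)} = 16$ ($b{\left(q,G \right)} = 4 \cdot 4 = 16$)
$z = 8 i \sqrt{759}$ ($z = \sqrt{\left(16 + 37\right) \left(-4\right) - 48364} = \sqrt{53 \left(-4\right) - 48364} = \sqrt{-212 - 48364} = \sqrt{-48576} = 8 i \sqrt{759} \approx 220.4 i$)
$- z = - 8 i \sqrt{759}$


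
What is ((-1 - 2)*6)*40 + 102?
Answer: -618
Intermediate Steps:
((-1 - 2)*6)*40 + 102 = -3*6*40 + 102 = -18*40 + 102 = -720 + 102 = -618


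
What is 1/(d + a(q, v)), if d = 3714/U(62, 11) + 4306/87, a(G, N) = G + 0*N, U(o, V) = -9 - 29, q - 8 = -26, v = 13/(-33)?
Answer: -1653/109499 ≈ -0.015096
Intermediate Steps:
v = -13/33 (v = 13*(-1/33) = -13/33 ≈ -0.39394)
q = -18 (q = 8 - 26 = -18)
U(o, V) = -38
a(G, N) = G (a(G, N) = G + 0 = G)
d = -79745/1653 (d = 3714/(-38) + 4306/87 = 3714*(-1/38) + 4306*(1/87) = -1857/19 + 4306/87 = -79745/1653 ≈ -48.243)
1/(d + a(q, v)) = 1/(-79745/1653 - 18) = 1/(-109499/1653) = -1653/109499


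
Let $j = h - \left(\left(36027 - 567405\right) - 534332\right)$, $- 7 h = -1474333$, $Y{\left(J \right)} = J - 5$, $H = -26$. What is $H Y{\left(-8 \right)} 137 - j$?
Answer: $-1230023$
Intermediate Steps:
$Y{\left(J \right)} = -5 + J$ ($Y{\left(J \right)} = J - 5 = -5 + J$)
$h = 210619$ ($h = \left(- \frac{1}{7}\right) \left(-1474333\right) = 210619$)
$j = 1276329$ ($j = 210619 - \left(\left(36027 - 567405\right) - 534332\right) = 210619 - \left(-531378 - 534332\right) = 210619 - -1065710 = 210619 + 1065710 = 1276329$)
$H Y{\left(-8 \right)} 137 - j = - 26 \left(-5 - 8\right) 137 - 1276329 = \left(-26\right) \left(-13\right) 137 - 1276329 = 338 \cdot 137 - 1276329 = 46306 - 1276329 = -1230023$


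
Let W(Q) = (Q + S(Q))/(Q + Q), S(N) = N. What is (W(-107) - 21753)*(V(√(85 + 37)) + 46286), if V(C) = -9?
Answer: -1006617304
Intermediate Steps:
W(Q) = 1 (W(Q) = (Q + Q)/(Q + Q) = (2*Q)/((2*Q)) = (2*Q)*(1/(2*Q)) = 1)
(W(-107) - 21753)*(V(√(85 + 37)) + 46286) = (1 - 21753)*(-9 + 46286) = -21752*46277 = -1006617304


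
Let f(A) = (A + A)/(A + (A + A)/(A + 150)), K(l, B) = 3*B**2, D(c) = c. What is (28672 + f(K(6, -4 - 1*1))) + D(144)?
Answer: 6541682/227 ≈ 28818.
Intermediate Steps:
f(A) = 2*A/(A + 2*A/(150 + A)) (f(A) = (2*A)/(A + (2*A)/(150 + A)) = (2*A)/(A + 2*A/(150 + A)) = 2*A/(A + 2*A/(150 + A)))
(28672 + f(K(6, -4 - 1*1))) + D(144) = (28672 + 2*(150 + 3*(-4 - 1*1)**2)/(152 + 3*(-4 - 1*1)**2)) + 144 = (28672 + 2*(150 + 3*(-4 - 1)**2)/(152 + 3*(-4 - 1)**2)) + 144 = (28672 + 2*(150 + 3*(-5)**2)/(152 + 3*(-5)**2)) + 144 = (28672 + 2*(150 + 3*25)/(152 + 3*25)) + 144 = (28672 + 2*(150 + 75)/(152 + 75)) + 144 = (28672 + 2*225/227) + 144 = (28672 + 2*(1/227)*225) + 144 = (28672 + 450/227) + 144 = 6508994/227 + 144 = 6541682/227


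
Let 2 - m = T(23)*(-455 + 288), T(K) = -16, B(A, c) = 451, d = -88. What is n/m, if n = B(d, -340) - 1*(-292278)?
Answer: -292729/2670 ≈ -109.64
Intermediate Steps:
n = 292729 (n = 451 - 1*(-292278) = 451 + 292278 = 292729)
m = -2670 (m = 2 - (-16)*(-455 + 288) = 2 - (-16)*(-167) = 2 - 1*2672 = 2 - 2672 = -2670)
n/m = 292729/(-2670) = 292729*(-1/2670) = -292729/2670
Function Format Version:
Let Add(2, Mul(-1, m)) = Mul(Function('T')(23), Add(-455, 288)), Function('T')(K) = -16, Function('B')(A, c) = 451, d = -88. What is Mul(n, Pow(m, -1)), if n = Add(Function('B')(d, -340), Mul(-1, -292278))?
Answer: Rational(-292729, 2670) ≈ -109.64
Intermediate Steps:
n = 292729 (n = Add(451, Mul(-1, -292278)) = Add(451, 292278) = 292729)
m = -2670 (m = Add(2, Mul(-1, Mul(-16, Add(-455, 288)))) = Add(2, Mul(-1, Mul(-16, -167))) = Add(2, Mul(-1, 2672)) = Add(2, -2672) = -2670)
Mul(n, Pow(m, -1)) = Mul(292729, Pow(-2670, -1)) = Mul(292729, Rational(-1, 2670)) = Rational(-292729, 2670)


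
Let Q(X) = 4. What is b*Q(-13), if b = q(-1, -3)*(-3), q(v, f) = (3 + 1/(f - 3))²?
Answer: -289/3 ≈ -96.333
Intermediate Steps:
q(v, f) = (3 + 1/(-3 + f))²
b = -289/12 (b = ((-8 + 3*(-3))²/(-3 - 3)²)*(-3) = ((-8 - 9)²/(-6)²)*(-3) = ((-17)²*(1/36))*(-3) = (289*(1/36))*(-3) = (289/36)*(-3) = -289/12 ≈ -24.083)
b*Q(-13) = -289/12*4 = -289/3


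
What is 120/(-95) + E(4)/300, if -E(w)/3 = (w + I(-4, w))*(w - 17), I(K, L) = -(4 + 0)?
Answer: -24/19 ≈ -1.2632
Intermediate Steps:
I(K, L) = -4 (I(K, L) = -1*4 = -4)
E(w) = -3*(-17 + w)*(-4 + w) (E(w) = -3*(w - 4)*(w - 17) = -3*(-4 + w)*(-17 + w) = -3*(-17 + w)*(-4 + w))
120/(-95) + E(4)/300 = 120/(-95) + (-204 - 3*4**2 + 63*4)/300 = 120*(-1/95) + (-204 - 3*16 + 252)*(1/300) = -24/19 + (-204 - 48 + 252)*(1/300) = -24/19 + 0*(1/300) = -24/19 + 0 = -24/19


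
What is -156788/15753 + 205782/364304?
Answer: -26938405853/2869440456 ≈ -9.3880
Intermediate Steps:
-156788/15753 + 205782/364304 = -156788*1/15753 + 205782*(1/364304) = -156788/15753 + 102891/182152 = -26938405853/2869440456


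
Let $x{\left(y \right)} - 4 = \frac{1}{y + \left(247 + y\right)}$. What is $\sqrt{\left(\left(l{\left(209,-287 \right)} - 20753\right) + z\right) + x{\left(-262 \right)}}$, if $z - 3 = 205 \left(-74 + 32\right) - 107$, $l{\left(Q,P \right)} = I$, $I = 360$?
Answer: $\frac{2 i \sqrt{558261091}}{277} \approx 170.6 i$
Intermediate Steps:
$l{\left(Q,P \right)} = 360$
$z = -8714$ ($z = 3 + \left(205 \left(-74 + 32\right) - 107\right) = 3 + \left(205 \left(-42\right) - 107\right) = 3 - 8717 = -8714$)
$x{\left(y \right)} = 4 + \frac{1}{247 + 2 y}$ ($x{\left(y \right)} = 4 + \frac{1}{y + \left(247 + y\right)} = 4 + \frac{1}{247 + 2 y}$)
$\sqrt{\left(\left(l{\left(209,-287 \right)} - 20753\right) + z\right) + x{\left(-262 \right)}} = \sqrt{\left(\left(360 - 20753\right) - 8714\right) + \frac{989 + 8 \left(-262\right)}{247 + 2 \left(-262\right)}} = \sqrt{\left(-20393 - 8714\right) + \frac{989 - 2096}{247 - 524}} = \sqrt{-29107 + \frac{1}{-277} \left(-1107\right)} = \sqrt{-29107 - - \frac{1107}{277}} = \sqrt{-29107 + \frac{1107}{277}} = \sqrt{- \frac{8061532}{277}} = \frac{2 i \sqrt{558261091}}{277}$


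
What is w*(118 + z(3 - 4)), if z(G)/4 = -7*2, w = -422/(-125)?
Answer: 26164/125 ≈ 209.31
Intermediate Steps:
w = 422/125 (w = -422*(-1/125) = 422/125 ≈ 3.3760)
z(G) = -56 (z(G) = 4*(-7*2) = 4*(-14) = -56)
w*(118 + z(3 - 4)) = 422*(118 - 56)/125 = (422/125)*62 = 26164/125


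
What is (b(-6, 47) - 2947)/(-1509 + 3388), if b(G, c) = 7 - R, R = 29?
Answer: -2969/1879 ≈ -1.5801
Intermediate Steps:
b(G, c) = -22 (b(G, c) = 7 - 1*29 = 7 - 29 = -22)
(b(-6, 47) - 2947)/(-1509 + 3388) = (-22 - 2947)/(-1509 + 3388) = -2969/1879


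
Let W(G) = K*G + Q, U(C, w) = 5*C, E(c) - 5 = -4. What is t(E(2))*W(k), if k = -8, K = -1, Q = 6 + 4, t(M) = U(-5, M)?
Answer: -450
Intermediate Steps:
E(c) = 1 (E(c) = 5 - 4 = 1)
t(M) = -25 (t(M) = 5*(-5) = -25)
Q = 10
W(G) = 10 - G (W(G) = -G + 10 = 10 - G)
t(E(2))*W(k) = -25*(10 - 1*(-8)) = -25*(10 + 8) = -25*18 = -450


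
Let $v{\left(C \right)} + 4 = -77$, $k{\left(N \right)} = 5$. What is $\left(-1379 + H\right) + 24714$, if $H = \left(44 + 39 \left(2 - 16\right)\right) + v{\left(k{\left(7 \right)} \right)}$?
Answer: $22752$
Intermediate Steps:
$v{\left(C \right)} = -81$ ($v{\left(C \right)} = -4 - 77 = -81$)
$H = -583$ ($H = \left(44 + 39 \left(2 - 16\right)\right) - 81 = \left(44 + 39 \left(-14\right)\right) - 81 = \left(44 - 546\right) - 81 = -502 - 81 = -583$)
$\left(-1379 + H\right) + 24714 = \left(-1379 - 583\right) + 24714 = -1962 + 24714 = 22752$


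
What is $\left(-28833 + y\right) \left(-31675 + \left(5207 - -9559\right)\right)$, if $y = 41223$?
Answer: $-209502510$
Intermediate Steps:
$\left(-28833 + y\right) \left(-31675 + \left(5207 - -9559\right)\right) = \left(-28833 + 41223\right) \left(-31675 + \left(5207 - -9559\right)\right) = 12390 \left(-31675 + \left(5207 + 9559\right)\right) = 12390 \left(-31675 + 14766\right) = 12390 \left(-16909\right) = -209502510$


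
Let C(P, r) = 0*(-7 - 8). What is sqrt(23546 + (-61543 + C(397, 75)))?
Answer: I*sqrt(37997) ≈ 194.93*I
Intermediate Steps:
C(P, r) = 0 (C(P, r) = 0*(-15) = 0)
sqrt(23546 + (-61543 + C(397, 75))) = sqrt(23546 + (-61543 + 0)) = sqrt(23546 - 61543) = sqrt(-37997) = I*sqrt(37997)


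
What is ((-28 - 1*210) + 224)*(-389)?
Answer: 5446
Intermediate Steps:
((-28 - 1*210) + 224)*(-389) = ((-28 - 210) + 224)*(-389) = (-238 + 224)*(-389) = -14*(-389) = 5446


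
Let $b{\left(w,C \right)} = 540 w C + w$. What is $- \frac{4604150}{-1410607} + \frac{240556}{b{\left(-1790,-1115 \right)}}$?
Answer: $\frac{2481247594199496}{760145932363235} \approx 3.2642$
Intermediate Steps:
$b{\left(w,C \right)} = w + 540 C w$ ($b{\left(w,C \right)} = 540 C w + w = w + 540 C w$)
$- \frac{4604150}{-1410607} + \frac{240556}{b{\left(-1790,-1115 \right)}} = - \frac{4604150}{-1410607} + \frac{240556}{\left(-1790\right) \left(1 + 540 \left(-1115\right)\right)} = \left(-4604150\right) \left(- \frac{1}{1410607}\right) + \frac{240556}{\left(-1790\right) \left(1 - 602100\right)} = \frac{4604150}{1410607} + \frac{240556}{\left(-1790\right) \left(-602099\right)} = \frac{4604150}{1410607} + \frac{240556}{1077757210} = \frac{4604150}{1410607} + 240556 \cdot \frac{1}{1077757210} = \frac{4604150}{1410607} + \frac{120278}{538878605} = \frac{2481247594199496}{760145932363235}$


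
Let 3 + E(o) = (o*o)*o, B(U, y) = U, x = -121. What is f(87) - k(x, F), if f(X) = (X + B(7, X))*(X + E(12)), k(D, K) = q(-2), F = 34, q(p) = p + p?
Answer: 170332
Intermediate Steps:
q(p) = 2*p
k(D, K) = -4 (k(D, K) = 2*(-2) = -4)
E(o) = -3 + o³ (E(o) = -3 + (o*o)*o = -3 + o²*o = -3 + o³)
f(X) = (7 + X)*(1725 + X) (f(X) = (X + 7)*(X + (-3 + 12³)) = (7 + X)*(X + (-3 + 1728)) = (7 + X)*(X + 1725) = (7 + X)*(1725 + X))
f(87) - k(x, F) = (12075 + 87² + 1732*87) - 1*(-4) = (12075 + 7569 + 150684) + 4 = 170328 + 4 = 170332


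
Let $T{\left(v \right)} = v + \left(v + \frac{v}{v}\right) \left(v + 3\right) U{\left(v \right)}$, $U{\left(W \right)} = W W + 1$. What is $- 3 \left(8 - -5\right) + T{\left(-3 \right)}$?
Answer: $-42$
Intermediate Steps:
$U{\left(W \right)} = 1 + W^{2}$ ($U{\left(W \right)} = W^{2} + 1 = 1 + W^{2}$)
$T{\left(v \right)} = v + \left(1 + v\right) \left(1 + v^{2}\right) \left(3 + v\right)$ ($T{\left(v \right)} = v + \left(v + \frac{v}{v}\right) \left(v + 3\right) \left(1 + v^{2}\right) = v + \left(v + 1\right) \left(3 + v\right) \left(1 + v^{2}\right) = v + \left(1 + v\right) \left(3 + v\right) \left(1 + v^{2}\right) = v + \left(1 + v\right) \left(1 + v^{2}\right) \left(3 + v\right)$)
$- 3 \left(8 - -5\right) + T{\left(-3 \right)} = - 3 \left(8 - -5\right) + \left(3 + \left(-3\right)^{4} + 4 \left(-3\right)^{2} + 4 \left(-3\right)^{3} + 5 \left(-3\right)\right) = - 3 \left(8 + 5\right) + \left(3 + 81 + 4 \cdot 9 + 4 \left(-27\right) - 15\right) = \left(-3\right) 13 + \left(3 + 81 + 36 - 108 - 15\right) = -39 - 3 = -42$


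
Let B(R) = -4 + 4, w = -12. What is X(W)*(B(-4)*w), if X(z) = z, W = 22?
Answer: 0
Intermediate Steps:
B(R) = 0
X(W)*(B(-4)*w) = 22*(0*(-12)) = 22*0 = 0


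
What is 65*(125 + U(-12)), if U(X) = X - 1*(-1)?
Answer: 7410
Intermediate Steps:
U(X) = 1 + X (U(X) = X + 1 = 1 + X)
65*(125 + U(-12)) = 65*(125 + (1 - 12)) = 65*(125 - 11) = 65*114 = 7410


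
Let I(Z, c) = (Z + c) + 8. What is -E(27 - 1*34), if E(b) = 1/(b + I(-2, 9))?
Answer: -⅛ ≈ -0.12500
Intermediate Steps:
I(Z, c) = 8 + Z + c
E(b) = 1/(15 + b) (E(b) = 1/(b + (8 - 2 + 9)) = 1/(b + 15) = 1/(15 + b))
-E(27 - 1*34) = -1/(15 + (27 - 1*34)) = -1/(15 + (27 - 34)) = -1/(15 - 7) = -1/8 = -1*⅛ = -⅛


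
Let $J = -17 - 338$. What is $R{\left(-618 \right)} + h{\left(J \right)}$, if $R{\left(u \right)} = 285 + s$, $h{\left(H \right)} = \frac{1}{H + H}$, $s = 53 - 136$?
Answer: $\frac{143419}{710} \approx 202.0$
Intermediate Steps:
$J = -355$
$s = -83$ ($s = 53 - 136 = -83$)
$h{\left(H \right)} = \frac{1}{2 H}$
$R{\left(u \right)} = 202$ ($R{\left(u \right)} = 285 - 83 = 202$)
$R{\left(-618 \right)} + h{\left(J \right)} = 202 + \frac{1}{2 \left(-355\right)} = 202 + \frac{1}{2} \left(- \frac{1}{355}\right) = 202 - \frac{1}{710} = \frac{143419}{710}$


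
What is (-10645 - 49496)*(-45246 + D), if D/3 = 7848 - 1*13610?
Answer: 3760737012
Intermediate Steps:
D = -17286 (D = 3*(7848 - 1*13610) = 3*(7848 - 13610) = 3*(-5762) = -17286)
(-10645 - 49496)*(-45246 + D) = (-10645 - 49496)*(-45246 - 17286) = -60141*(-62532) = 3760737012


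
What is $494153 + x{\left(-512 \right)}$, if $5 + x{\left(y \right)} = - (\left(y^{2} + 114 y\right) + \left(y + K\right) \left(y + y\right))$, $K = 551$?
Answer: $330308$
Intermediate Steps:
$x{\left(y \right)} = -5 - y^{2} - 114 y - 2 y \left(551 + y\right)$ ($x{\left(y \right)} = -5 - \left(\left(y^{2} + 114 y\right) + \left(y + 551\right) \left(y + y\right)\right) = -5 - \left(\left(y^{2} + 114 y\right) + \left(551 + y\right) 2 y\right) = -5 - \left(\left(y^{2} + 114 y\right) + 2 y \left(551 + y\right)\right) = -5 - \left(y^{2} + 114 y + 2 y \left(551 + y\right)\right) = -5 - y^{2} - 114 y - 2 y \left(551 + y\right)$)
$494153 + x{\left(-512 \right)} = 494153 - \left(-622587 + 786432\right) = 494153 - 163845 = 330308$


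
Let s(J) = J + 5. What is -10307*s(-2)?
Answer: -30921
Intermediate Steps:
s(J) = 5 + J
-10307*s(-2) = -10307*(5 - 2) = -10307*3 = -30921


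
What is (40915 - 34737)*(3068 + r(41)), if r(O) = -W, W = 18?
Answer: 18842900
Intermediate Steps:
r(O) = -18 (r(O) = -1*18 = -18)
(40915 - 34737)*(3068 + r(41)) = (40915 - 34737)*(3068 - 18) = 6178*3050 = 18842900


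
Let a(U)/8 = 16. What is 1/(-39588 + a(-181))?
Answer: -1/39460 ≈ -2.5342e-5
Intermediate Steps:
a(U) = 128 (a(U) = 8*16 = 128)
1/(-39588 + a(-181)) = 1/(-39588 + 128) = 1/(-39460) = -1/39460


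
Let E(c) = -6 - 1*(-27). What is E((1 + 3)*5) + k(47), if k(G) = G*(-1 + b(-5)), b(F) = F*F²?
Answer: -5901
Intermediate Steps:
E(c) = 21 (E(c) = -6 + 27 = 21)
b(F) = F³
k(G) = -126*G (k(G) = G*(-1 + (-5)³) = G*(-1 - 125) = G*(-126) = -126*G)
E((1 + 3)*5) + k(47) = 21 - 126*47 = 21 - 5922 = -5901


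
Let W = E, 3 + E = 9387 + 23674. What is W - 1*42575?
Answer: -9517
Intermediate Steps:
E = 33058 (E = -3 + (9387 + 23674) = -3 + 33061 = 33058)
W = 33058
W - 1*42575 = 33058 - 1*42575 = 33058 - 42575 = -9517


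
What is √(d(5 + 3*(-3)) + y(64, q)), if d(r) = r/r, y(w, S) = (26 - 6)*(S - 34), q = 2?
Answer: 3*I*√71 ≈ 25.278*I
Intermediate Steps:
y(w, S) = -680 + 20*S (y(w, S) = 20*(-34 + S) = -680 + 20*S)
d(r) = 1
√(d(5 + 3*(-3)) + y(64, q)) = √(1 + (-680 + 20*2)) = √(1 + (-680 + 40)) = √(1 - 640) = √(-639) = 3*I*√71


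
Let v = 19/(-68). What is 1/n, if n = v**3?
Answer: -314432/6859 ≈ -45.842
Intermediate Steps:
v = -19/68 (v = 19*(-1/68) = -19/68 ≈ -0.27941)
n = -6859/314432 (n = (-19/68)**3 = -6859/314432 ≈ -0.021814)
1/n = 1/(-6859/314432) = -314432/6859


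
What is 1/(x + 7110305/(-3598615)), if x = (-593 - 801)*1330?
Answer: -719723/1334382258521 ≈ -5.3937e-7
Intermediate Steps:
x = -1854020 (x = -1394*1330 = -1854020)
1/(x + 7110305/(-3598615)) = 1/(-1854020 + 7110305/(-3598615)) = 1/(-1854020 + 7110305*(-1/3598615)) = 1/(-1854020 - 1422061/719723) = 1/(-1334382258521/719723) = -719723/1334382258521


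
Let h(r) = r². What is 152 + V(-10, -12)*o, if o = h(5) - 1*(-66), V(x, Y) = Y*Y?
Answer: 13256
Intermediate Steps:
V(x, Y) = Y²
o = 91 (o = 5² - 1*(-66) = 25 + 66 = 91)
152 + V(-10, -12)*o = 152 + (-12)²*91 = 152 + 144*91 = 152 + 13104 = 13256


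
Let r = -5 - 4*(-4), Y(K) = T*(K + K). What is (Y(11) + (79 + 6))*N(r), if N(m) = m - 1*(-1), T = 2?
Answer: 1548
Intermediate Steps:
Y(K) = 4*K (Y(K) = 2*(K + K) = 2*(2*K) = 4*K)
r = 11 (r = -5 + 16 = 11)
N(m) = 1 + m (N(m) = m + 1 = 1 + m)
(Y(11) + (79 + 6))*N(r) = (4*11 + (79 + 6))*(1 + 11) = (44 + 85)*12 = 129*12 = 1548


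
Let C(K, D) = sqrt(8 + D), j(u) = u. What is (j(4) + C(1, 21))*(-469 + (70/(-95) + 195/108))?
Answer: -320065/171 - 320065*sqrt(29)/684 ≈ -4391.6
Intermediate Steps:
(j(4) + C(1, 21))*(-469 + (70/(-95) + 195/108)) = (4 + sqrt(8 + 21))*(-469 + (70/(-95) + 195/108)) = (4 + sqrt(29))*(-469 + (70*(-1/95) + 195*(1/108))) = (4 + sqrt(29))*(-469 + (-14/19 + 65/36)) = (4 + sqrt(29))*(-469 + 731/684) = (4 + sqrt(29))*(-320065/684) = -320065/171 - 320065*sqrt(29)/684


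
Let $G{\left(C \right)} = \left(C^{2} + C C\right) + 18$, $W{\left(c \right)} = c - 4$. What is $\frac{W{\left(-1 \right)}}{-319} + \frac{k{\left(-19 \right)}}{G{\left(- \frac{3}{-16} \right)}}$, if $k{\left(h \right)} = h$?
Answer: $- \frac{764243}{737847} \approx -1.0358$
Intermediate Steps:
$W{\left(c \right)} = -4 + c$ ($W{\left(c \right)} = c - 4 = -4 + c$)
$G{\left(C \right)} = 18 + 2 C^{2}$ ($G{\left(C \right)} = \left(C^{2} + C^{2}\right) + 18 = 2 C^{2} + 18 = 18 + 2 C^{2}$)
$\frac{W{\left(-1 \right)}}{-319} + \frac{k{\left(-19 \right)}}{G{\left(- \frac{3}{-16} \right)}} = \frac{-4 - 1}{-319} - \frac{19}{18 + 2 \left(- \frac{3}{-16}\right)^{2}} = \left(-5\right) \left(- \frac{1}{319}\right) - \frac{19}{18 + 2 \left(\left(-3\right) \left(- \frac{1}{16}\right)\right)^{2}} = \frac{5}{319} - \frac{19}{18 + 2 \left(\frac{3}{16}\right)^{2}} = \frac{5}{319} - \frac{19}{18 + 2 \cdot \frac{9}{256}} = \frac{5}{319} - \frac{19}{18 + \frac{9}{128}} = \frac{5}{319} - \frac{19}{\frac{2313}{128}} = \frac{5}{319} - \frac{2432}{2313} = - \frac{764243}{737847}$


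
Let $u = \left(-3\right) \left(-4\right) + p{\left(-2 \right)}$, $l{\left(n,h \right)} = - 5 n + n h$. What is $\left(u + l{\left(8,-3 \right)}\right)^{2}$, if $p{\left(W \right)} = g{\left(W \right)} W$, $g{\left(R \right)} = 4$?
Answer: $3600$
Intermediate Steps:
$l{\left(n,h \right)} = - 5 n + h n$
$p{\left(W \right)} = 4 W$
$u = 4$ ($u = \left(-3\right) \left(-4\right) + 4 \left(-2\right) = 12 - 8 = 4$)
$\left(u + l{\left(8,-3 \right)}\right)^{2} = \left(4 + 8 \left(-5 - 3\right)\right)^{2} = \left(4 + 8 \left(-8\right)\right)^{2} = \left(4 - 64\right)^{2} = \left(-60\right)^{2} = 3600$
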